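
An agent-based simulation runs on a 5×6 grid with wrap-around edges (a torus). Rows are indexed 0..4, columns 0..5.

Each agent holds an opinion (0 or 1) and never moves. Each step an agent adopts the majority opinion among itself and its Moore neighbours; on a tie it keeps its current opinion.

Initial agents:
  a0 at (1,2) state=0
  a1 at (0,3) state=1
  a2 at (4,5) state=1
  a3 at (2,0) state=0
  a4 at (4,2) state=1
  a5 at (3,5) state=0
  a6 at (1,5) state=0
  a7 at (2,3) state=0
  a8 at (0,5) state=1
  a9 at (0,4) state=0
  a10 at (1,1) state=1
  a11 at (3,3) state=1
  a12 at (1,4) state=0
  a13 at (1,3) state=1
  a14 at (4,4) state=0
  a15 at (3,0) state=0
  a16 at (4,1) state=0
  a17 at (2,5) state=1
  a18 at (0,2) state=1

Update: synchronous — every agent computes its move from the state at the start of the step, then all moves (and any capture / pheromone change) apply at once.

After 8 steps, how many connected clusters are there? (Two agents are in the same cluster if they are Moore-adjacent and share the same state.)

t=1: a0@(1,2):1 a1@(0,3):1 a2@(4,5):0 a3@(2,0):0 a4@(4,2):1 a5@(3,5):0 a6@(1,5):0 a7@(2,3):0 a8@(0,5):0 a9@(0,4):0 a10@(1,1):1 a11@(3,3):1 a12@(1,4):0 a13@(1,3):0 a14@(4,4):1 a15@(3,0):0 a16@(4,1):0 a17@(2,5):0 a18@(0,2):1
t=2: a0@(1,2):1 a1@(0,3):1 a2@(4,5):0 a3@(2,0):0 a4@(4,2):1 a5@(3,5):0 a6@(1,5):0 a7@(2,3):0 a8@(0,5):0 a9@(0,4):0 a10@(1,1):1 a11@(3,3):1 a12@(1,4):0 a13@(1,3):0 a14@(4,4):0 a15@(3,0):0 a16@(4,1):0 a17@(2,5):0 a18@(0,2):1
t=3: (unchanged — steady state)

2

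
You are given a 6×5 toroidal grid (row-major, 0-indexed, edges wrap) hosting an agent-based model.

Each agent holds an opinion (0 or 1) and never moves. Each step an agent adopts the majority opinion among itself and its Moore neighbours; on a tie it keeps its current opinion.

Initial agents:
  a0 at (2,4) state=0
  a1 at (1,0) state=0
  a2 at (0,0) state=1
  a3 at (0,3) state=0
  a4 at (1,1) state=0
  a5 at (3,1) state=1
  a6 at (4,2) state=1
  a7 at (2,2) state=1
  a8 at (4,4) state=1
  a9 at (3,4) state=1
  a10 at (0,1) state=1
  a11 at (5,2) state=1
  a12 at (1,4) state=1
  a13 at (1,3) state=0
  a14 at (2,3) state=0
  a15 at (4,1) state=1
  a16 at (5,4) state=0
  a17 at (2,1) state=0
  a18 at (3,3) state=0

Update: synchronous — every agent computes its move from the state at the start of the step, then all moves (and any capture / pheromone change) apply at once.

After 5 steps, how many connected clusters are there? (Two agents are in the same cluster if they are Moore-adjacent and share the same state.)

2

t=1: a0@(2,4):0 a1@(1,0):0 a2@(0,0):1 a3@(0,3):0 a4@(1,1):0 a5@(3,1):1 a6@(4,2):1 a7@(2,2):0 a8@(4,4):1 a9@(3,4):0 a10@(0,1):1 a11@(5,2):1 a12@(1,4):0 a13@(1,3):0 a14@(2,3):0 a15@(4,1):1 a16@(5,4):0 a17@(2,1):0 a18@(3,3):1
t=2: a0@(2,4):0 a1@(1,0):0 a2@(0,0):0 a3@(0,3):0 a4@(1,1):0 a5@(3,1):1 a6@(4,2):1 a7@(2,2):0 a8@(4,4):1 a9@(3,4):0 a10@(0,1):1 a11@(5,2):1 a12@(1,4):0 a13@(1,3):0 a14@(2,3):0 a15@(4,1):1 a16@(5,4):0 a17@(2,1):0 a18@(3,3):0
t=3: a0@(2,4):0 a1@(1,0):0 a2@(0,0):0 a3@(0,3):0 a4@(1,1):0 a5@(3,1):1 a6@(4,2):1 a7@(2,2):0 a8@(4,4):0 a9@(3,4):0 a10@(0,1):0 a11@(5,2):1 a12@(1,4):0 a13@(1,3):0 a14@(2,3):0 a15@(4,1):1 a16@(5,4):0 a17@(2,1):0 a18@(3,3):0
t=4: (unchanged — steady state)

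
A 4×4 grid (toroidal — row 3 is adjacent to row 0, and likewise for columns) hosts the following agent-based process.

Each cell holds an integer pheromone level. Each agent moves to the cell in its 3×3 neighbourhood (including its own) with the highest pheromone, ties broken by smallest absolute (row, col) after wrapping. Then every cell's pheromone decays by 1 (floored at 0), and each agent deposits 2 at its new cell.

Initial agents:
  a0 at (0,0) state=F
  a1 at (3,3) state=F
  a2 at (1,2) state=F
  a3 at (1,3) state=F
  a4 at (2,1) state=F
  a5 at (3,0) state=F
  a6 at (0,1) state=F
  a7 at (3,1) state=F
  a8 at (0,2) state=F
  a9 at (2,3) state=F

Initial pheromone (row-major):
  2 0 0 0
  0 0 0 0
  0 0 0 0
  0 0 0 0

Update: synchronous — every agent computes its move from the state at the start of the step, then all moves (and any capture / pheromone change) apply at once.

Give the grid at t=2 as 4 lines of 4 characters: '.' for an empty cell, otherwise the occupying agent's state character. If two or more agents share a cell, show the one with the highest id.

t=1: a0@(0,0) a1@(0,0) a2@(0,1) a3@(0,0) a4@(1,0) a5@(0,0) a6@(0,0) a7@(0,0) a8@(0,1) a9@(1,0) | pheromone: 13 4 0 0 / 4 0 0 0 / 0 0 0 0 / 0 0 0 0
t=2: a0@(0,0) a1@(0,0) a2@(0,0) a3@(0,0) a4@(0,0) a5@(0,0) a6@(0,0) a7@(0,0) a8@(0,0) a9@(0,0) | pheromone: 32 3 0 0 / 3 0 0 0 / 0 0 0 0 / 0 0 0 0

F...
....
....
....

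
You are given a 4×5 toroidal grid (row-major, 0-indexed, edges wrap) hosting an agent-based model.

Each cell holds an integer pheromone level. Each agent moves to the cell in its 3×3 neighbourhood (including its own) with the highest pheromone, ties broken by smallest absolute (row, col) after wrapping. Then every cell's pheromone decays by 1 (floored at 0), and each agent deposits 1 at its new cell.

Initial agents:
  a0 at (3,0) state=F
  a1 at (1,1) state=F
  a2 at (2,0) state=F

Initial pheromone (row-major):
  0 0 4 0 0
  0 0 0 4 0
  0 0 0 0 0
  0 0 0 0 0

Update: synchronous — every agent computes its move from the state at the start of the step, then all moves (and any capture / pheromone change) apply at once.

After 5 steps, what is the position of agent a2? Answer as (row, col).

(0, 0)

t=1: a0@(0,0) a1@(0,2) a2@(1,0) | pheromone: 1 0 4 0 0 / 1 0 0 3 0 / 0 0 0 0 0 / 0 0 0 0 0
t=2: a0@(0,0) a1@(0,2) a2@(0,0) | pheromone: 2 0 4 0 0 / 0 0 0 2 0 / 0 0 0 0 0 / 0 0 0 0 0
t=3: a0@(0,0) a1@(0,2) a2@(0,0) | pheromone: 3 0 4 0 0 / 0 0 0 1 0 / 0 0 0 0 0 / 0 0 0 0 0
t=4: a0@(0,0) a1@(0,2) a2@(0,0) | pheromone: 4 0 4 0 0 / 0 0 0 0 0 / 0 0 0 0 0 / 0 0 0 0 0
t=5: a0@(0,0) a1@(0,2) a2@(0,0) | pheromone: 5 0 4 0 0 / 0 0 0 0 0 / 0 0 0 0 0 / 0 0 0 0 0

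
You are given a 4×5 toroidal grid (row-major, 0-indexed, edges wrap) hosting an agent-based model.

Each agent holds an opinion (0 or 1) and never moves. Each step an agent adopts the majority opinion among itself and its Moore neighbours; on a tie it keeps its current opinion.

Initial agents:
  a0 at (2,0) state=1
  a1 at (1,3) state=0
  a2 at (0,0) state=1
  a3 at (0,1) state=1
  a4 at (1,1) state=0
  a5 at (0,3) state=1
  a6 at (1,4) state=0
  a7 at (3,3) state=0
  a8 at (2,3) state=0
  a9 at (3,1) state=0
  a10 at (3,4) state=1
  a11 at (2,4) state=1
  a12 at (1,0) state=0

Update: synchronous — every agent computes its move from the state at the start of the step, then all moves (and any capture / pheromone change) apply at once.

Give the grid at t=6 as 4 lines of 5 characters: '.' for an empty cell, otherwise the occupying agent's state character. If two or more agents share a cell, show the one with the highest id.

t=1: a0@(2,0):0 a1@(1,3):0 a2@(0,0):0 a3@(0,1):0 a4@(1,1):1 a5@(0,3):0 a6@(1,4):0 a7@(3,3):1 a8@(2,3):0 a9@(3,1):1 a10@(3,4):1 a11@(2,4):0 a12@(1,0):1
t=2: a0@(2,0):1 a1@(1,3):0 a2@(0,0):1 a3@(0,1):1 a4@(1,1):0 a5@(0,3):0 a6@(1,4):0 a7@(3,3):0 a8@(2,3):0 a9@(3,1):0 a10@(3,4):0 a11@(2,4):0 a12@(1,0):0
t=3: a0@(2,0):0 a1@(1,3):0 a2@(0,0):0 a3@(0,1):0 a4@(1,1):1 a5@(0,3):0 a6@(1,4):0 a7@(3,3):0 a8@(2,3):0 a9@(3,1):1 a10@(3,4):0 a11@(2,4):0 a12@(1,0):0
t=4: a0@(2,0):0 a1@(1,3):0 a2@(0,0):0 a3@(0,1):0 a4@(1,1):0 a5@(0,3):0 a6@(1,4):0 a7@(3,3):0 a8@(2,3):0 a9@(3,1):0 a10@(3,4):0 a11@(2,4):0 a12@(1,0):0
t=5: (unchanged — steady state)

00.0.
00.00
0..00
.0.00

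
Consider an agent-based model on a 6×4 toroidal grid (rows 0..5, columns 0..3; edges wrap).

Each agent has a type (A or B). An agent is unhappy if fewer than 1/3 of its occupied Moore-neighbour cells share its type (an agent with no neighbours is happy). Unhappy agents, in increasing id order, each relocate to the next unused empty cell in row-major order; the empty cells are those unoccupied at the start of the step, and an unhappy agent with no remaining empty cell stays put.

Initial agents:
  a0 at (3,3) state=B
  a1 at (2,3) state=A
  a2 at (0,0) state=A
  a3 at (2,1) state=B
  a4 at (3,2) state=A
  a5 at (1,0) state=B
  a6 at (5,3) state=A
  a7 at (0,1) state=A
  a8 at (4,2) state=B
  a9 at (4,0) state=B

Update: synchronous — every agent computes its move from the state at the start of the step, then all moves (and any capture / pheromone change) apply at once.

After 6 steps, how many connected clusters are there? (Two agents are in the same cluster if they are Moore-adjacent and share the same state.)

t=1: a0@(3,3):B a1@(2,3):A a2@(0,0):A a3@(2,1):B a4@(0,2):A a5@(0,3):B a6@(5,3):A a7@(0,1):A a8@(4,2):B a9@(4,0):B
t=2: a0@(3,3):B a1@(1,0):A a2@(0,0):A a3@(2,1):B a4@(0,2):A a5@(1,1):B a6@(5,3):A a7@(0,1):A a8@(4,2):B a9@(4,0):B
t=3: a0@(3,3):B a1@(1,0):A a2@(0,0):A a3@(2,1):B a4@(0,2):A a5@(0,3):B a6@(5,3):A a7@(0,1):A a8@(4,2):B a9@(4,0):B
t=4: a0@(3,3):B a1@(1,0):A a2@(0,0):A a3@(1,1):B a4@(0,2):A a5@(1,2):B a6@(5,3):A a7@(0,1):A a8@(4,2):B a9@(4,0):B
t=5: a0@(3,3):B a1@(1,0):A a2@(0,0):A a3@(0,3):B a4@(0,2):A a5@(1,2):B a6@(5,3):A a7@(0,1):A a8@(4,2):B a9@(4,0):B
t=6: a0@(3,3):B a1@(1,0):A a2@(0,0):A a3@(1,1):B a4@(0,2):A a5@(1,2):B a6@(5,3):A a7@(0,1):A a8@(4,2):B a9@(4,0):B

3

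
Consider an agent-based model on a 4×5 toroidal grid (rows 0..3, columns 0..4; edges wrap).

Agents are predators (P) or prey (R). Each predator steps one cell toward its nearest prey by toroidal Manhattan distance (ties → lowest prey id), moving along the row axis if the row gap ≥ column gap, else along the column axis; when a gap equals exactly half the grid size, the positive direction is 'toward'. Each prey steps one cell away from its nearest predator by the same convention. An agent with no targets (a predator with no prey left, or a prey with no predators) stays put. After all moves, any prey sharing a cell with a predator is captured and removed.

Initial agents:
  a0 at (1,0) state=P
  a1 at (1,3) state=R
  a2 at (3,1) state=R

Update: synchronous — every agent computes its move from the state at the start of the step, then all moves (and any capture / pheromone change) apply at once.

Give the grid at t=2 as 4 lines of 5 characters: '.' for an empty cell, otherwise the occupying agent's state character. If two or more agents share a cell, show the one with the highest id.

t=1: a0@(1,4):P a1@(1,2):R a2@(2,1):R
t=2: a0@(1,3):P a1@(1,1):R a2@(2,2):R

.....
.R.P.
..R..
.....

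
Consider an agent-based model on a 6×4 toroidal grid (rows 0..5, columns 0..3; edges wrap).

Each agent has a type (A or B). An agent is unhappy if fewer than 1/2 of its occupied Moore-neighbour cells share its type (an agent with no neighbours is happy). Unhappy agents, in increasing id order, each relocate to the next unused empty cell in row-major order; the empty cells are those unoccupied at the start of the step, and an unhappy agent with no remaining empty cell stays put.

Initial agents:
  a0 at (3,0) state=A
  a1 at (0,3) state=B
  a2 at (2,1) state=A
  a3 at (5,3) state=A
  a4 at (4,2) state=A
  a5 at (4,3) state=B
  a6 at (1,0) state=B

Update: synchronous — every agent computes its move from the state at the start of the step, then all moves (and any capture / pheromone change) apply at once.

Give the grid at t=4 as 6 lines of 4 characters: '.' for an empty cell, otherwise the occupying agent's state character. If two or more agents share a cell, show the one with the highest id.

.BAB
B...
.A..
A...
..A.
....

t=1: a0@(3,0):A a1@(0,3):B a2@(2,1):A a3@(0,0):A a4@(4,2):A a5@(0,1):B a6@(1,0):B
t=2: a0@(3,0):A a1@(0,3):B a2@(2,1):A a3@(0,2):A a4@(4,2):A a5@(0,1):B a6@(1,0):B
t=3: a0@(3,0):A a1@(0,3):B a2@(2,1):A a3@(0,0):A a4@(4,2):A a5@(0,1):B a6@(1,0):B
t=4: a0@(3,0):A a1@(0,3):B a2@(2,1):A a3@(0,2):A a4@(4,2):A a5@(0,1):B a6@(1,0):B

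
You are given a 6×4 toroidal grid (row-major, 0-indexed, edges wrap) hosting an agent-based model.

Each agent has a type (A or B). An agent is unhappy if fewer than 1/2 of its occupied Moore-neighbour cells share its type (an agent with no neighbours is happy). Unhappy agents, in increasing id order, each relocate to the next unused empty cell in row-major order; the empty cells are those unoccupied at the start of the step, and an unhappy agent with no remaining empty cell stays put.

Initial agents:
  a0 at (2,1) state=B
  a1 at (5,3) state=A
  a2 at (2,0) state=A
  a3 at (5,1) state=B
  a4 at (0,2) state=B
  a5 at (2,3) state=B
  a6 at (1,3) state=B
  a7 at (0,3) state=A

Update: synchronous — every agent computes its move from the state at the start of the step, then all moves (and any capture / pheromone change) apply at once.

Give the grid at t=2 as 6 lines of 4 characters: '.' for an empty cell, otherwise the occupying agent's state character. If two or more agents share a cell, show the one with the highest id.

..BB
.AAB
A..B
....
....
.B..

t=1: a0@(0,0):B a1@(5,3):A a2@(0,1):A a3@(5,1):B a4@(0,2):B a5@(2,3):B a6@(1,3):B a7@(1,0):A
t=2: a0@(0,3):B a1@(1,1):A a2@(1,2):A a3@(5,1):B a4@(0,2):B a5@(2,3):B a6@(1,3):B a7@(2,0):A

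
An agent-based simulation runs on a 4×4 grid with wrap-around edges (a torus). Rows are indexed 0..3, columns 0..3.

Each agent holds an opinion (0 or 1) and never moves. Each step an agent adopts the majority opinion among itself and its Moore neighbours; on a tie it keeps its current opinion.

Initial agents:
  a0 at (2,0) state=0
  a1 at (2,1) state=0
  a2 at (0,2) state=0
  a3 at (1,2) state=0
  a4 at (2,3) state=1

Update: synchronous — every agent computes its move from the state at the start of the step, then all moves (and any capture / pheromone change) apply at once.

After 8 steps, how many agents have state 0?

5

t=1: a0@(2,0):0 a1@(2,1):0 a2@(0,2):0 a3@(1,2):0 a4@(2,3):0
t=2: (unchanged — steady state)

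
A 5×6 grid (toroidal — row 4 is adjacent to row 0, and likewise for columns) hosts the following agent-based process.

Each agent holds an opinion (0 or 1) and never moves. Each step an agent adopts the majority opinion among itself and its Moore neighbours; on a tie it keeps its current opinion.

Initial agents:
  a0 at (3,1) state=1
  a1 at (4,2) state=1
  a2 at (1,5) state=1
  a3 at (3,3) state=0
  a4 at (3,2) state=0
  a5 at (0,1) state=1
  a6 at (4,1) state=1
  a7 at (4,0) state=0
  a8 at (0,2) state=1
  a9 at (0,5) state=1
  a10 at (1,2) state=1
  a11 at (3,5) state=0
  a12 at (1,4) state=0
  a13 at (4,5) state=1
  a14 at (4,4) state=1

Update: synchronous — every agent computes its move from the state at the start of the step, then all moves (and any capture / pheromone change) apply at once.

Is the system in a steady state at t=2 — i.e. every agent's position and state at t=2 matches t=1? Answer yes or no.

t=1: a0@(3,1):1 a1@(4,2):1 a2@(1,5):1 a3@(3,3):0 a4@(3,2):1 a5@(0,1):1 a6@(4,1):1 a7@(4,0):1 a8@(0,2):1 a9@(0,5):1 a10@(1,2):1 a11@(3,5):0 a12@(1,4):1 a13@(4,5):1 a14@(4,4):1
t=2: a0@(3,1):1 a1@(4,2):1 a2@(1,5):1 a3@(3,3):1 a4@(3,2):1 a5@(0,1):1 a6@(4,1):1 a7@(4,0):1 a8@(0,2):1 a9@(0,5):1 a10@(1,2):1 a11@(3,5):1 a12@(1,4):1 a13@(4,5):1 a14@(4,4):1

no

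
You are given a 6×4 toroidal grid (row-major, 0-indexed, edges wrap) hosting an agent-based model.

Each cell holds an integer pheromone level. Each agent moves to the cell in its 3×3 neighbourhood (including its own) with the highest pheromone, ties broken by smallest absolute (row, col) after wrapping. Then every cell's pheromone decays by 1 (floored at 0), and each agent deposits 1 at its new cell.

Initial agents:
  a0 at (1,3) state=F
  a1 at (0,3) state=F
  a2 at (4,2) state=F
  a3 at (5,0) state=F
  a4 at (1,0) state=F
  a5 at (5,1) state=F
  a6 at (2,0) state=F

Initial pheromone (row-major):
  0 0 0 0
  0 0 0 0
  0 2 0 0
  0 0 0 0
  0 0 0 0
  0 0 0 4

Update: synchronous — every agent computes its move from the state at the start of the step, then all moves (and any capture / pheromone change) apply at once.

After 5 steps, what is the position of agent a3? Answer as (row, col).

(5, 3)

t=1: a0@(0,0) a1@(5,3) a2@(5,3) a3@(5,3) a4@(2,1) a5@(0,0) a6@(2,1) | pheromone: 2 0 0 0 / 0 0 0 0 / 0 3 0 0 / 0 0 0 0 / 0 0 0 0 / 0 0 0 6
t=2: a0@(5,3) a1@(5,3) a2@(5,3) a3@(5,3) a4@(2,1) a5@(5,3) a6@(2,1) | pheromone: 1 0 0 0 / 0 0 0 0 / 0 4 0 0 / 0 0 0 0 / 0 0 0 0 / 0 0 0 10
t=3: a0@(5,3) a1@(5,3) a2@(5,3) a3@(5,3) a4@(2,1) a5@(5,3) a6@(2,1) | pheromone: 0 0 0 0 / 0 0 0 0 / 0 5 0 0 / 0 0 0 0 / 0 0 0 0 / 0 0 0 14
t=4: a0@(5,3) a1@(5,3) a2@(5,3) a3@(5,3) a4@(2,1) a5@(5,3) a6@(2,1) | pheromone: 0 0 0 0 / 0 0 0 0 / 0 6 0 0 / 0 0 0 0 / 0 0 0 0 / 0 0 0 18
t=5: a0@(5,3) a1@(5,3) a2@(5,3) a3@(5,3) a4@(2,1) a5@(5,3) a6@(2,1) | pheromone: 0 0 0 0 / 0 0 0 0 / 0 7 0 0 / 0 0 0 0 / 0 0 0 0 / 0 0 0 22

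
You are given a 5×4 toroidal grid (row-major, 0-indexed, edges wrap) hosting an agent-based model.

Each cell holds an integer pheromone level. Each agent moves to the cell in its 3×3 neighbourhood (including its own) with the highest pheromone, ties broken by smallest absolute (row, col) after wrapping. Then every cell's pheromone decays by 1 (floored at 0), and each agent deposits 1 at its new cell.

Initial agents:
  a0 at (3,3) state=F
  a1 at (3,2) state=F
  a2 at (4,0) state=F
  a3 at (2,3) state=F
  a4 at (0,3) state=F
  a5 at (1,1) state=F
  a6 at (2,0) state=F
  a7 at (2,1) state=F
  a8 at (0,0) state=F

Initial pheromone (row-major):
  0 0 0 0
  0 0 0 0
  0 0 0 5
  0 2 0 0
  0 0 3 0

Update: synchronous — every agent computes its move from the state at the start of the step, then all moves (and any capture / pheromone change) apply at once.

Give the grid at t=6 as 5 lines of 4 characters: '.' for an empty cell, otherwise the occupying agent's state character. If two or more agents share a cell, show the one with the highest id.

t=1: a0@(2,3) a1@(2,3) a2@(3,1) a3@(2,3) a4@(4,2) a5@(0,0) a6@(2,3) a7@(3,1) a8@(0,0) | pheromone: 2 0 0 0 / 0 0 0 0 / 0 0 0 8 / 0 3 0 0 / 0 0 3 0
t=2: a0@(2,3) a1@(2,3) a2@(3,1) a3@(2,3) a4@(3,1) a5@(0,0) a6@(2,3) a7@(3,1) a8@(0,0) | pheromone: 3 0 0 0 / 0 0 0 0 / 0 0 0 11 / 0 5 0 0 / 0 0 2 0
t=3: a0@(2,3) a1@(2,3) a2@(3,1) a3@(2,3) a4@(3,1) a5@(0,0) a6@(2,3) a7@(3,1) a8@(0,0) | pheromone: 4 0 0 0 / 0 0 0 0 / 0 0 0 14 / 0 7 0 0 / 0 0 1 0
t=4: a0@(2,3) a1@(2,3) a2@(3,1) a3@(2,3) a4@(3,1) a5@(0,0) a6@(2,3) a7@(3,1) a8@(0,0) | pheromone: 5 0 0 0 / 0 0 0 0 / 0 0 0 17 / 0 9 0 0 / 0 0 0 0
t=5: a0@(2,3) a1@(2,3) a2@(3,1) a3@(2,3) a4@(3,1) a5@(0,0) a6@(2,3) a7@(3,1) a8@(0,0) | pheromone: 6 0 0 0 / 0 0 0 0 / 0 0 0 20 / 0 11 0 0 / 0 0 0 0
t=6: a0@(2,3) a1@(2,3) a2@(3,1) a3@(2,3) a4@(3,1) a5@(0,0) a6@(2,3) a7@(3,1) a8@(0,0) | pheromone: 7 0 0 0 / 0 0 0 0 / 0 0 0 23 / 0 13 0 0 / 0 0 0 0

F...
....
...F
.F..
....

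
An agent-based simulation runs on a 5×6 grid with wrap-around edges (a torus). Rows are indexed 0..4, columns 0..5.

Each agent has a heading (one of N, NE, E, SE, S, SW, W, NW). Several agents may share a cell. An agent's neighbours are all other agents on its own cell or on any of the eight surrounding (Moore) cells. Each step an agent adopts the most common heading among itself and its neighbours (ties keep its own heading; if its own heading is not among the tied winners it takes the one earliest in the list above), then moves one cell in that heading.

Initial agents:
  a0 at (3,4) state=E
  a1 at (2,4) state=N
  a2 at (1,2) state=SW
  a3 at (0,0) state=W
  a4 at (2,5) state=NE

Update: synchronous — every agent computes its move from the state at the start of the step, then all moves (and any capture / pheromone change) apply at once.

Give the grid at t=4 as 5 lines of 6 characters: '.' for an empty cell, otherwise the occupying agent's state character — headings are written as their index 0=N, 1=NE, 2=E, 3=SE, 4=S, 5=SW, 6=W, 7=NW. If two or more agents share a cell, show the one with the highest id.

t=1: a0@(3,5):E a1@(1,4):N a2@(2,1):SW a3@(0,5):W a4@(1,0):NE
t=2: a0@(3,0):E a1@(0,4):N a2@(3,0):SW a3@(0,4):W a4@(0,1):NE
t=3: a0@(3,1):E a1@(4,4):N a2@(4,5):SW a3@(0,3):W a4@(4,2):NE
t=4: a0@(3,2):E a1@(3,4):N a2@(0,4):SW a3@(0,2):W a4@(3,3):NE

..6.5.
......
......
..210.
......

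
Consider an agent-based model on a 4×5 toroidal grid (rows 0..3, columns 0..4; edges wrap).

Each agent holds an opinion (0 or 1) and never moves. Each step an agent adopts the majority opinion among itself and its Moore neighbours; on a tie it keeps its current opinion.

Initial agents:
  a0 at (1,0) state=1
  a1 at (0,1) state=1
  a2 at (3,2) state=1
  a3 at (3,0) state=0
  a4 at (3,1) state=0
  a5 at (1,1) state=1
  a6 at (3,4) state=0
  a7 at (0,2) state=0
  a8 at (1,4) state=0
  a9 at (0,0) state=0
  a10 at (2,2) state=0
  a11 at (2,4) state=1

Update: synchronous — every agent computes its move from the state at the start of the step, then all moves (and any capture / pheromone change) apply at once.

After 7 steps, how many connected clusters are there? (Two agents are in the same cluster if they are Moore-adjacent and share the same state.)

2

t=1: a0@(1,0):1 a1@(0,1):1 a2@(3,2):0 a3@(3,0):0 a4@(3,1):0 a5@(1,1):1 a6@(3,4):0 a7@(0,2):1 a8@(1,4):0 a9@(0,0):0 a10@(2,2):0 a11@(2,4):0
t=2: (unchanged — steady state)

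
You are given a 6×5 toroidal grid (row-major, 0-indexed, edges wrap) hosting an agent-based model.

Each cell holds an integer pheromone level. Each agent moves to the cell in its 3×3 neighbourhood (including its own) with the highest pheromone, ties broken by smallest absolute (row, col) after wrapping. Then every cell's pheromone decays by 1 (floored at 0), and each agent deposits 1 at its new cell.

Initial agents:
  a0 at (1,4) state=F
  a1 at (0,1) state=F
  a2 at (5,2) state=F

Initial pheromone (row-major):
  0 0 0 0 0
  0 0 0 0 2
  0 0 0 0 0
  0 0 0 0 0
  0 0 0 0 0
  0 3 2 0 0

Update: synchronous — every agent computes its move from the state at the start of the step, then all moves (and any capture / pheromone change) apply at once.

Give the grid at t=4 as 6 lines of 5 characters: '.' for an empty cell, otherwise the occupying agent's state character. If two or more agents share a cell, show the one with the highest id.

t=1: a0@(1,4) a1@(5,1) a2@(5,1) | pheromone: 0 0 0 0 0 / 0 0 0 0 2 / 0 0 0 0 0 / 0 0 0 0 0 / 0 0 0 0 0 / 0 4 1 0 0
t=2: a0@(1,4) a1@(5,1) a2@(5,1) | pheromone: 0 0 0 0 0 / 0 0 0 0 2 / 0 0 0 0 0 / 0 0 0 0 0 / 0 0 0 0 0 / 0 5 0 0 0
t=3: a0@(1,4) a1@(5,1) a2@(5,1) | pheromone: 0 0 0 0 0 / 0 0 0 0 2 / 0 0 0 0 0 / 0 0 0 0 0 / 0 0 0 0 0 / 0 6 0 0 0
t=4: a0@(1,4) a1@(5,1) a2@(5,1) | pheromone: 0 0 0 0 0 / 0 0 0 0 2 / 0 0 0 0 0 / 0 0 0 0 0 / 0 0 0 0 0 / 0 7 0 0 0

.....
....F
.....
.....
.....
.F...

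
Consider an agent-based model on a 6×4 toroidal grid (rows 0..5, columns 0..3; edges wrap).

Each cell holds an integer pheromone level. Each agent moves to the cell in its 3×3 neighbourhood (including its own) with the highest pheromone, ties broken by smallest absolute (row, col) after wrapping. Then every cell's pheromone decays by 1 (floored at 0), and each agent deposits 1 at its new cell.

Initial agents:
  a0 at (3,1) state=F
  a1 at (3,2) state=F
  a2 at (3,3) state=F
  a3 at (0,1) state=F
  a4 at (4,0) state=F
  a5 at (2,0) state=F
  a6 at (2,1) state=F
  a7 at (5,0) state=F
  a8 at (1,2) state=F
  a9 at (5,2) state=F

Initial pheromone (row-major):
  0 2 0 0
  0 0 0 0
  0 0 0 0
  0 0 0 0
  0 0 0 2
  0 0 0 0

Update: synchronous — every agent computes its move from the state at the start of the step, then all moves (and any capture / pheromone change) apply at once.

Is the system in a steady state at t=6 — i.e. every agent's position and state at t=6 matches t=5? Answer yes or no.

t=1: a0@(2,0) a1@(4,3) a2@(4,3) a3@(0,1) a4@(4,3) a5@(1,0) a6@(1,0) a7@(0,1) a8@(0,1) a9@(0,1) | pheromone: 0 5 0 0 / 2 0 0 0 / 1 0 0 0 / 0 0 0 0 / 0 0 0 4 / 0 0 0 0
t=2: a0@(1,0) a1@(4,3) a2@(4,3) a3@(0,1) a4@(4,3) a5@(0,1) a6@(0,1) a7@(0,1) a8@(0,1) a9@(0,1) | pheromone: 0 10 0 0 / 2 0 0 0 / 0 0 0 0 / 0 0 0 0 / 0 0 0 6 / 0 0 0 0
t=3: a0@(0,1) a1@(4,3) a2@(4,3) a3@(0,1) a4@(4,3) a5@(0,1) a6@(0,1) a7@(0,1) a8@(0,1) a9@(0,1) | pheromone: 0 16 0 0 / 1 0 0 0 / 0 0 0 0 / 0 0 0 0 / 0 0 0 8 / 0 0 0 0
t=4: a0@(0,1) a1@(4,3) a2@(4,3) a3@(0,1) a4@(4,3) a5@(0,1) a6@(0,1) a7@(0,1) a8@(0,1) a9@(0,1) | pheromone: 0 22 0 0 / 0 0 0 0 / 0 0 0 0 / 0 0 0 0 / 0 0 0 10 / 0 0 0 0
t=5: a0@(0,1) a1@(4,3) a2@(4,3) a3@(0,1) a4@(4,3) a5@(0,1) a6@(0,1) a7@(0,1) a8@(0,1) a9@(0,1) | pheromone: 0 28 0 0 / 0 0 0 0 / 0 0 0 0 / 0 0 0 0 / 0 0 0 12 / 0 0 0 0
t=6: a0@(0,1) a1@(4,3) a2@(4,3) a3@(0,1) a4@(4,3) a5@(0,1) a6@(0,1) a7@(0,1) a8@(0,1) a9@(0,1) | pheromone: 0 34 0 0 / 0 0 0 0 / 0 0 0 0 / 0 0 0 0 / 0 0 0 14 / 0 0 0 0

yes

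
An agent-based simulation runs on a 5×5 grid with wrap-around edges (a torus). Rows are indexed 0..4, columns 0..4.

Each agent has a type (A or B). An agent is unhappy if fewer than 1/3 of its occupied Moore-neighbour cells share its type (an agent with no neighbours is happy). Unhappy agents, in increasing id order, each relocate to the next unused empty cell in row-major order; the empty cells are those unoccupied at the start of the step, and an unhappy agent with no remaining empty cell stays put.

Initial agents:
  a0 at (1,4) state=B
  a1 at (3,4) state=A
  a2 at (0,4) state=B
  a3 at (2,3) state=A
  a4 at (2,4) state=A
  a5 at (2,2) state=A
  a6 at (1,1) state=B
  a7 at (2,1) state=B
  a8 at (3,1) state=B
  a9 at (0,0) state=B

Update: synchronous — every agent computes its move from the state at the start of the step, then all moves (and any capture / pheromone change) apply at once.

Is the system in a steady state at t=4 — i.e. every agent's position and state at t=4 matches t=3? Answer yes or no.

no

t=1: a0@(1,4):B a1@(3,4):A a2@(0,4):B a3@(2,3):A a4@(2,4):A a5@(0,1):A a6@(1,1):B a7@(2,1):B a8@(3,1):B a9@(0,0):B
t=2: a0@(1,4):B a1@(3,4):A a2@(0,4):B a3@(2,3):A a4@(2,4):A a5@(0,2):A a6@(1,1):B a7@(2,1):B a8@(3,1):B a9@(0,0):B
t=3: a0@(1,4):B a1@(3,4):A a2@(0,4):B a3@(2,3):A a4@(2,4):A a5@(0,1):A a6@(1,1):B a7@(2,1):B a8@(3,1):B a9@(0,0):B
t=4: a0@(1,4):B a1@(3,4):A a2@(0,4):B a3@(2,3):A a4@(2,4):A a5@(0,2):A a6@(1,1):B a7@(2,1):B a8@(3,1):B a9@(0,0):B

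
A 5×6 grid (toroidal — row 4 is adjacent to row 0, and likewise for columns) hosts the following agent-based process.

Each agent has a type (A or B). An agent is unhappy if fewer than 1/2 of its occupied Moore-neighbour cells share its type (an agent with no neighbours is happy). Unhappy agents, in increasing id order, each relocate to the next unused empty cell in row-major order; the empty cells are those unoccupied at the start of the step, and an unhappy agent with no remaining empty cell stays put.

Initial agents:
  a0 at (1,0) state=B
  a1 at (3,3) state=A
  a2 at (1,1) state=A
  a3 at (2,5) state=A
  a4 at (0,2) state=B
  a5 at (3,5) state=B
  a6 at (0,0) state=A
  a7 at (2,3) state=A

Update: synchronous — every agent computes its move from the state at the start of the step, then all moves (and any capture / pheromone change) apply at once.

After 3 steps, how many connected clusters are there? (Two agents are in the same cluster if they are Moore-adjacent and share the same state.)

t=1: a0@(0,1):B a1@(3,3):A a2@(0,3):A a3@(0,4):A a4@(0,5):B a5@(1,2):B a6@(0,0):A a7@(2,3):A
t=2: a0@(0,1):B a1@(3,3):A a2@(0,3):A a3@(0,4):A a4@(0,2):B a5@(1,0):B a6@(1,1):A a7@(2,3):A
t=3: a0@(0,1):B a1@(3,3):A a2@(0,3):A a3@(0,4):A a4@(0,0):B a5@(1,0):B a6@(0,5):A a7@(2,3):A

3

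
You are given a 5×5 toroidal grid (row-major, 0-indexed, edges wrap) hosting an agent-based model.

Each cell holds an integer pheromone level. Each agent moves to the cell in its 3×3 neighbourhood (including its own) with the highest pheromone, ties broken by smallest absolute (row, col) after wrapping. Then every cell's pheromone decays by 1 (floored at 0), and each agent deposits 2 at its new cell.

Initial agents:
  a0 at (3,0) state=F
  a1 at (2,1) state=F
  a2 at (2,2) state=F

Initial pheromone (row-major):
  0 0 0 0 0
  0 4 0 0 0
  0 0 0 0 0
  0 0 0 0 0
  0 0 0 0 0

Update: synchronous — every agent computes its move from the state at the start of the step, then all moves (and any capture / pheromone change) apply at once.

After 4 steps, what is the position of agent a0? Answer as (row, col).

(1, 1)

t=1: a0@(2,0) a1@(1,1) a2@(1,1) | pheromone: 0 0 0 0 0 / 0 7 0 0 0 / 2 0 0 0 0 / 0 0 0 0 0 / 0 0 0 0 0
t=2: a0@(1,1) a1@(1,1) a2@(1,1) | pheromone: 0 0 0 0 0 / 0 12 0 0 0 / 1 0 0 0 0 / 0 0 0 0 0 / 0 0 0 0 0
t=3: a0@(1,1) a1@(1,1) a2@(1,1) | pheromone: 0 0 0 0 0 / 0 17 0 0 0 / 0 0 0 0 0 / 0 0 0 0 0 / 0 0 0 0 0
t=4: a0@(1,1) a1@(1,1) a2@(1,1) | pheromone: 0 0 0 0 0 / 0 22 0 0 0 / 0 0 0 0 0 / 0 0 0 0 0 / 0 0 0 0 0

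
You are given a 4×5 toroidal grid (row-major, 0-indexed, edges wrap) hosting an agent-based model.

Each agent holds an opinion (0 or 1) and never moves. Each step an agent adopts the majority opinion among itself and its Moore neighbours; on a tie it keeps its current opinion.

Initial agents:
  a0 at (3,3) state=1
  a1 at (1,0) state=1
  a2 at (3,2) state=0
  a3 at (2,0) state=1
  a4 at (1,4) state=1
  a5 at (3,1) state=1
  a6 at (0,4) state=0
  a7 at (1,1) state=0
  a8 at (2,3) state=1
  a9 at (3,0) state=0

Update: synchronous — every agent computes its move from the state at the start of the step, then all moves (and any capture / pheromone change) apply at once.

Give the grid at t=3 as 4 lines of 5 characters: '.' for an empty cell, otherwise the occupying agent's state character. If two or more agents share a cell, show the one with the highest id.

....1
11..1
1..1.
1111.

t=1: a0@(3,3):1 a1@(1,0):1 a2@(3,2):1 a3@(2,0):1 a4@(1,4):1 a5@(3,1):1 a6@(0,4):1 a7@(1,1):1 a8@(2,3):1 a9@(3,0):0
t=2: a0@(3,3):1 a1@(1,0):1 a2@(3,2):1 a3@(2,0):1 a4@(1,4):1 a5@(3,1):1 a6@(0,4):1 a7@(1,1):1 a8@(2,3):1 a9@(3,0):1
t=3: (unchanged — steady state)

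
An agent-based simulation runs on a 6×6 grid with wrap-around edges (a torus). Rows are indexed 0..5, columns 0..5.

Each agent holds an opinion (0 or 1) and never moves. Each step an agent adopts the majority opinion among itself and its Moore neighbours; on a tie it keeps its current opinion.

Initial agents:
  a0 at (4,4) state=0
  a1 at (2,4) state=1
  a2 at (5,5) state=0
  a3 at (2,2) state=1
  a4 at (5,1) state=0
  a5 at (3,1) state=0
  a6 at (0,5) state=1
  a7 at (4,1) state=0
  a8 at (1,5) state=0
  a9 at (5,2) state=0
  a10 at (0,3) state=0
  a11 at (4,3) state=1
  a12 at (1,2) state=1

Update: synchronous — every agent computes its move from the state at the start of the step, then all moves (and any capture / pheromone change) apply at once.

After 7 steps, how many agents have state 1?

t=1: a0@(4,4):0 a1@(2,4):1 a2@(5,5):0 a3@(2,2):1 a4@(5,1):0 a5@(3,1):0 a6@(0,5):0 a7@(4,1):0 a8@(1,5):1 a9@(5,2):0 a10@(0,3):0 a11@(4,3):0 a12@(1,2):1
t=2: (unchanged — steady state)

4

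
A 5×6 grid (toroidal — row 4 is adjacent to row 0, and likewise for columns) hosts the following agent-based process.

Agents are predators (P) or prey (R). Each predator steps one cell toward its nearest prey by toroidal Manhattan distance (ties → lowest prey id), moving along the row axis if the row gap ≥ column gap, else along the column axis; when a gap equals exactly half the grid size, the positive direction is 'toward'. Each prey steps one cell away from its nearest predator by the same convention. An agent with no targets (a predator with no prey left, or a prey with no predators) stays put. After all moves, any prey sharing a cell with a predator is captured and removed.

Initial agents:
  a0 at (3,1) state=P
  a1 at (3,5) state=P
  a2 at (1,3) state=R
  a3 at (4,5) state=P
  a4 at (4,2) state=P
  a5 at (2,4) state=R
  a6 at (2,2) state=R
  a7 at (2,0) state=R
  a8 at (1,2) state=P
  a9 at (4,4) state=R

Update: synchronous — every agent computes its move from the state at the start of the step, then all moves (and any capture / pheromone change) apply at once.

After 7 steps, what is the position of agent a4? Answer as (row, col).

(4, 0)

t=1: a0@(2,1):P a1@(2,5):P a2@(1,4):R a3@(4,4):P a4@(3,2):P a5@(1,4):R a7@(1,0):R a8@(1,3):P a9@(4,3):R
t=2: a0@(1,1):P a1@(1,5):P a3@(4,3):P a4@(4,2):P a7@(0,0):R a8@(1,4):P
t=3: a0@(0,1):P a1@(0,5):P a3@(4,4):P a4@(4,1):P a7@(4,0):R a8@(1,5):P
t=4: a0@(4,1):P a1@(4,5):P a3@(4,5):P a4@(4,0):P a8@(0,5):P
t=5: (unchanged — steady state)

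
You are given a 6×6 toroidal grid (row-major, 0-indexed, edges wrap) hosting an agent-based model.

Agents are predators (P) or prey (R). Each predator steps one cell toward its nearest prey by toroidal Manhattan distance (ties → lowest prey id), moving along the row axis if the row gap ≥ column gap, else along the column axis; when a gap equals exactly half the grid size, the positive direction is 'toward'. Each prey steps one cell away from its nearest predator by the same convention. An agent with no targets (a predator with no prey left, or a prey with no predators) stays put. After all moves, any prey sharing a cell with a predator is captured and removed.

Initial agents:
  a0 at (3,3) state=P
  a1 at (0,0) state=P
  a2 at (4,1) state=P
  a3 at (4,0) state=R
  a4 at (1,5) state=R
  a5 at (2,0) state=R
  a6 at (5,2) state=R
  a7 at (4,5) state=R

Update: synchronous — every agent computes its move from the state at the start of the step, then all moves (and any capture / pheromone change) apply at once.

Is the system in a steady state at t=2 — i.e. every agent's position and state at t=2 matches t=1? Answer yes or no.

t=1: a0@(4,3):P a1@(5,0):P a2@(4,0):P a3@(4,5):R a4@(2,5):R a5@(3,0):R a6@(0,2):R a7@(4,4):R
t=2: a0@(4,4):P a1@(4,0):P a2@(4,5):P a4@(1,5):R a5@(2,0):R a6@(1,2):R

no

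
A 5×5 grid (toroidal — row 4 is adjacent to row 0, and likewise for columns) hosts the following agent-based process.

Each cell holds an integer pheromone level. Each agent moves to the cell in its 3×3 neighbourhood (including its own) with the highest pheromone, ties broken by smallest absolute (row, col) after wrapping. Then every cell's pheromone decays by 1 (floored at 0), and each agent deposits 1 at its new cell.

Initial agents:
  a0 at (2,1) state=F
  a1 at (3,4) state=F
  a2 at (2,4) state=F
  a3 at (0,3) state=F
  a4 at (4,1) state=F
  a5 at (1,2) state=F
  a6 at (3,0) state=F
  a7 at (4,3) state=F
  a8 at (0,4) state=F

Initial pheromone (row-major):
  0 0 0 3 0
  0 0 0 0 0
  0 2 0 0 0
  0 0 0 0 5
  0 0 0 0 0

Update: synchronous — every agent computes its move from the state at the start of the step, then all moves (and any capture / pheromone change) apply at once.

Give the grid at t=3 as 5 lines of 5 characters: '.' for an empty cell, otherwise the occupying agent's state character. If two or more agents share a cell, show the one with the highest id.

t=1: a0@(2,1) a1@(3,4) a2@(3,4) a3@(0,3) a4@(0,0) a5@(0,3) a6@(3,4) a7@(3,4) a8@(0,3) | pheromone: 1 0 0 5 0 / 0 0 0 0 0 / 0 2 0 0 0 / 0 0 0 0 8 / 0 0 0 0 0
t=2: a0@(2,1) a1@(3,4) a2@(3,4) a3@(0,3) a4@(0,0) a5@(0,3) a6@(3,4) a7@(3,4) a8@(0,3) | pheromone: 1 0 0 7 0 / 0 0 0 0 0 / 0 2 0 0 0 / 0 0 0 0 11 / 0 0 0 0 0
t=3: a0@(2,1) a1@(3,4) a2@(3,4) a3@(0,3) a4@(0,0) a5@(0,3) a6@(3,4) a7@(3,4) a8@(0,3) | pheromone: 1 0 0 9 0 / 0 0 0 0 0 / 0 2 0 0 0 / 0 0 0 0 14 / 0 0 0 0 0

F..F.
.....
.F...
....F
.....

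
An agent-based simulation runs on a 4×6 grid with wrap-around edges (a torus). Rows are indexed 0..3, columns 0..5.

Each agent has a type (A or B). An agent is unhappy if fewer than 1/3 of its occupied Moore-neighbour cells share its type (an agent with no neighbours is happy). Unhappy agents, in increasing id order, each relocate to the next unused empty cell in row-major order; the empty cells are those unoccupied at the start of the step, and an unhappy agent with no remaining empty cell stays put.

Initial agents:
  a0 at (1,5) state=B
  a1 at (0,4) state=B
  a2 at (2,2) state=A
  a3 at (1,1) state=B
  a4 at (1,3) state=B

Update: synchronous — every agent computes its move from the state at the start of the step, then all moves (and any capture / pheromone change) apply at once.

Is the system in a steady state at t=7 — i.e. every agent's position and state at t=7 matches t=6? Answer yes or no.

yes

t=1: a0@(1,5):B a1@(0,4):B a2@(0,0):A a3@(0,1):B a4@(1,3):B
t=2: a0@(1,5):B a1@(0,4):B a2@(0,2):A a3@(0,3):B a4@(1,3):B
t=3: a0@(1,5):B a1@(0,4):B a2@(0,0):A a3@(0,3):B a4@(1,3):B
t=4: a0@(1,5):B a1@(0,4):B a2@(0,1):A a3@(0,3):B a4@(1,3):B
t=5: (unchanged — steady state)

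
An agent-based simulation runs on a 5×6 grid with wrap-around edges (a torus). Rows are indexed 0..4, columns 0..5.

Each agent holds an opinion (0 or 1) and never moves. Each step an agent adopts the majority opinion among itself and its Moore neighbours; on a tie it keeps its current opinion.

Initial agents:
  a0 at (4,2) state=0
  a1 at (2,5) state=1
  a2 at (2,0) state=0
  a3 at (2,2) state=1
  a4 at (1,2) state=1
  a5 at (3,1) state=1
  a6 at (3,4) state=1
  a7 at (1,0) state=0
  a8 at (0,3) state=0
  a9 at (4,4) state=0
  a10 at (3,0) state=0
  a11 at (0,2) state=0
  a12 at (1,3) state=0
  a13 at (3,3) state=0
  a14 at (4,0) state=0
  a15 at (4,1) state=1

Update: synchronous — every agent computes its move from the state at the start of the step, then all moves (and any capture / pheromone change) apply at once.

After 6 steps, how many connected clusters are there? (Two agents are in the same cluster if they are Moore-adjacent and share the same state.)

1

t=1: a0@(4,2):0 a1@(2,5):0 a2@(2,0):0 a3@(2,2):1 a4@(1,2):0 a5@(3,1):0 a6@(3,4):1 a7@(1,0):0 a8@(0,3):0 a9@(4,4):0 a10@(3,0):0 a11@(0,2):0 a12@(1,3):0 a13@(3,3):0 a14@(4,0):0 a15@(4,1):0
t=2: a0@(4,2):0 a1@(2,5):0 a2@(2,0):0 a3@(2,2):0 a4@(1,2):0 a5@(3,1):0 a6@(3,4):0 a7@(1,0):0 a8@(0,3):0 a9@(4,4):0 a10@(3,0):0 a11@(0,2):0 a12@(1,3):0 a13@(3,3):0 a14@(4,0):0 a15@(4,1):0
t=3: (unchanged — steady state)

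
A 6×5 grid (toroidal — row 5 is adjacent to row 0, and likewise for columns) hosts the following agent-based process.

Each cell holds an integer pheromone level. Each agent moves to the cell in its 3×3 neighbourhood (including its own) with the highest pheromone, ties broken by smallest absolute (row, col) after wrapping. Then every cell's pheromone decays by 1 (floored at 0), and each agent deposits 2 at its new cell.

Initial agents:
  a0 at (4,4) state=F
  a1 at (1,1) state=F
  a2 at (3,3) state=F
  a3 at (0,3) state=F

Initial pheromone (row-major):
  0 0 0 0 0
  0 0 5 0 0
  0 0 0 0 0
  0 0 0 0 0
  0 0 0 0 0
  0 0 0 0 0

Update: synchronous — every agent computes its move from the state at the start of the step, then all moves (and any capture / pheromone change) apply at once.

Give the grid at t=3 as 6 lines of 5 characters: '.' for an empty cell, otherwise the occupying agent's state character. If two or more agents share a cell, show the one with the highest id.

t=1: a0@(3,0) a1@(1,2) a2@(2,2) a3@(1,2) | pheromone: 0 0 0 0 0 / 0 0 8 0 0 / 0 0 2 0 0 / 2 0 0 0 0 / 0 0 0 0 0 / 0 0 0 0 0
t=2: a0@(3,0) a1@(1,2) a2@(1,2) a3@(1,2) | pheromone: 0 0 0 0 0 / 0 0 13 0 0 / 0 0 1 0 0 / 3 0 0 0 0 / 0 0 0 0 0 / 0 0 0 0 0
t=3: a0@(3,0) a1@(1,2) a2@(1,2) a3@(1,2) | pheromone: 0 0 0 0 0 / 0 0 18 0 0 / 0 0 0 0 0 / 4 0 0 0 0 / 0 0 0 0 0 / 0 0 0 0 0

.....
..F..
.....
F....
.....
.....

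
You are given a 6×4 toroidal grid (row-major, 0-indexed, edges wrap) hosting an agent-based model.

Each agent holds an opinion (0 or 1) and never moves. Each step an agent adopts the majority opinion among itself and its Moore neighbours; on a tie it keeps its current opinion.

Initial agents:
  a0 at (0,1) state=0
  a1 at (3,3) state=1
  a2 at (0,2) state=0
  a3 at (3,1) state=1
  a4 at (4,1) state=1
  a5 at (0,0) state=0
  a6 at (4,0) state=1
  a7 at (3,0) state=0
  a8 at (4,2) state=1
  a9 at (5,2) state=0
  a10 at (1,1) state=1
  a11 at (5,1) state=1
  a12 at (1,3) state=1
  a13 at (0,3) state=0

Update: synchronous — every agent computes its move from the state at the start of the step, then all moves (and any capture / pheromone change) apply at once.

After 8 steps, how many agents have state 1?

7

t=1: a0@(0,1):0 a1@(3,3):1 a2@(0,2):0 a3@(3,1):1 a4@(4,1):1 a5@(0,0):0 a6@(4,0):1 a7@(3,0):1 a8@(4,2):1 a9@(5,2):0 a10@(1,1):0 a11@(5,1):1 a12@(1,3):0 a13@(0,3):0
t=2: (unchanged — steady state)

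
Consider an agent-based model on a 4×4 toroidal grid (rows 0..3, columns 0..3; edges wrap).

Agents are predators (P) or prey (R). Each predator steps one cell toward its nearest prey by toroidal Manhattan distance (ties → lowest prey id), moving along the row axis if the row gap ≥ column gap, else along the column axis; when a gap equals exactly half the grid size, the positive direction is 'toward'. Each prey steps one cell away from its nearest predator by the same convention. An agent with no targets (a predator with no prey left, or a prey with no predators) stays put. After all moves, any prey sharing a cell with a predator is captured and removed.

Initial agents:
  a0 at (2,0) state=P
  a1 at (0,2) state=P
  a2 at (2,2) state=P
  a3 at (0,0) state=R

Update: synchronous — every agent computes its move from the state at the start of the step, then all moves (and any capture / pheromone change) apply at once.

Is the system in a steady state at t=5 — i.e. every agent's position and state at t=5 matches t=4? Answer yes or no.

yes

t=1: a0@(3,0):P a1@(0,3):P a2@(3,2):P
t=2: (unchanged — steady state)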